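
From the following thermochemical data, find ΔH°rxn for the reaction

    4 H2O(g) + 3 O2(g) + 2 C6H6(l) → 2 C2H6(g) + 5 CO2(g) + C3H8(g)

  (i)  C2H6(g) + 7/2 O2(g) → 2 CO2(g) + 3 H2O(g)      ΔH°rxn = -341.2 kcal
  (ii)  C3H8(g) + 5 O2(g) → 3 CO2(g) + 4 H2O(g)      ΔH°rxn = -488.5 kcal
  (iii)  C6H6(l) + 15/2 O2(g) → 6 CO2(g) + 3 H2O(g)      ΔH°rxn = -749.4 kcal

(i) reversed and × 2: (-2)·(-341.2) = +682.4 kcal
(ii) reversed: +488.5 kcal
(iii) × 2: (2)·(-749.4) = -1498.8 kcal
By Hess's law, ΔH°rxn = (-2)·(-341.2) + (-1)·(-488.5) + (2)·(-749.4) = -327.9 kcal

ΔH°rxn = -327.9 kcal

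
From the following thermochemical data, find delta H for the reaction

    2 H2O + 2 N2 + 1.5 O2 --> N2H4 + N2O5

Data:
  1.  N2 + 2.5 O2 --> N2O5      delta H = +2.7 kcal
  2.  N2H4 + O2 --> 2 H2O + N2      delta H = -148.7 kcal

delta H = 151.4 kcal

eq. 1 as written: +2.7 kcal
eq. 2 reversed: +148.7 kcal
Summing the manipulated equations, delta H = (1)·(+2.7) + (-1)·(-148.7) = 151.4 kcal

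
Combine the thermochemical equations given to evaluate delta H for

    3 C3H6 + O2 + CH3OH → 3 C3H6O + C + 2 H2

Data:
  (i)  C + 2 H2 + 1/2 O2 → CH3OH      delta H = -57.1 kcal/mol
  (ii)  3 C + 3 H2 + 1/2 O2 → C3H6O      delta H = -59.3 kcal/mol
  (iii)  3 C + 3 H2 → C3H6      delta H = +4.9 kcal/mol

(i) reversed (reverse to put CH3OH on the reactant side): +57.1 kcal/mol
(ii) × 3 (scale by 3 for the 3 C3H6O): (3)·(-59.3) = -177.9 kcal/mol
(iii) reversed and × 3 (reverse to put C3H6 on the reactant side; scale by 3 for the 3 C3H6): (-3)·(+4.9) = -14.7 kcal/mol
delta H = (+57.1) + (-177.9) + (-14.7) = -135.5 kcal/mol

delta H = -135.5 kcal/mol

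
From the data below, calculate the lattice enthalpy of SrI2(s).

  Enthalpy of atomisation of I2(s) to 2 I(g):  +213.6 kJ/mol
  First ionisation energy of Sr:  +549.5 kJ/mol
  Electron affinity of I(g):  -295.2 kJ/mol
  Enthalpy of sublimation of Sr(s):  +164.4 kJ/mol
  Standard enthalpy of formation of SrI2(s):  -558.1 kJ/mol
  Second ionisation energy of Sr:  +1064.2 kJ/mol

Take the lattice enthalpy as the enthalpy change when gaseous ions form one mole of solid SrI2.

ΔHf° = 1·ΔHsub + 1·(ΣIE) + 1·D(I2) + 2·EA + U
-558.1 = 1·(+164.4) + 1·(+1613.7) + 1·(+213.6) + 2·(-295.2) + U
U = -558.1 − (+1401.3) = -1959.4 kJ/mol

U = -1959.4 kJ/mol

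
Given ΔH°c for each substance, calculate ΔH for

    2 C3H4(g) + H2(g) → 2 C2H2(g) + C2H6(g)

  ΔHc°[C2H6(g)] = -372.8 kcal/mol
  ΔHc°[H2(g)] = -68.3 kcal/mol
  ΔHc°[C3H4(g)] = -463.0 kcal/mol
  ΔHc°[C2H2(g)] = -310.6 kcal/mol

With combustion enthalpies, reactants minus products:
= [2·(-463.0) + 1·(-68.3)] − [2·(-310.6) + 1·(-372.8)]
= -0.3 kcal/mol

ΔH = -0.3 kcal/mol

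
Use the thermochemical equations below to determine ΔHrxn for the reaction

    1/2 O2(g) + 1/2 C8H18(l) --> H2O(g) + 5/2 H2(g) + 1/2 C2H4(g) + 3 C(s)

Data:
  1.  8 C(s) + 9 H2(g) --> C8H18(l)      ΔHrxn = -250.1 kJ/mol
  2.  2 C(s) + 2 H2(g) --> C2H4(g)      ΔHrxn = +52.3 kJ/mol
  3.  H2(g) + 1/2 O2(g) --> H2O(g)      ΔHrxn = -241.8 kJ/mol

eq. 1 reversed and × 1/2: (-1/2)·(-250.1) = +125.05 kJ/mol
eq. 2 × 1/2: (1/2)·(+52.3) = +26.15 kJ/mol
eq. 3 as written: -241.8 kJ/mol
ΔHrxn = (-1/2)·(-250.1) + (1/2)·(+52.3) + (1)·(-241.8) = -90.6 kJ/mol

ΔHrxn = -90.6 kJ/mol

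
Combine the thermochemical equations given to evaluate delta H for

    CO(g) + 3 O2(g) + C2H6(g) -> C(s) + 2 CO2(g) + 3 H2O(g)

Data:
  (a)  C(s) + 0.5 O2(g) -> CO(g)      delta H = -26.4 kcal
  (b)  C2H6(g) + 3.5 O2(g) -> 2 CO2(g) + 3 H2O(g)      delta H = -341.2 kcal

(a) reversed: +26.4 kcal
(b) as written: -341.2 kcal
delta H = (-1)·(-26.4) + (1)·(-341.2) = -314.8 kcal

delta H = -314.8 kcal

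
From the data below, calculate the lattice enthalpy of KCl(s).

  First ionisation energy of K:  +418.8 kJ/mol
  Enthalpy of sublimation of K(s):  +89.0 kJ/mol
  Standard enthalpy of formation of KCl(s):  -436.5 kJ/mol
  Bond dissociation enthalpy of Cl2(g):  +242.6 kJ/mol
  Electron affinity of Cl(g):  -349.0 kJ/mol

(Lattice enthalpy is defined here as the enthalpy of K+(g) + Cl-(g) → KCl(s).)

ΔHf° = 1·ΔHsub + 1·(ΣIE) + 1/2·D(Cl2) + 1·EA + U
-436.5 = 1·(+89.0) + 1·(+418.8) + 1/2·(+242.6) + 1·(-349.0) + U
U = -436.5 − (+280.1) = -716.6 kJ/mol

U = -716.6 kJ/mol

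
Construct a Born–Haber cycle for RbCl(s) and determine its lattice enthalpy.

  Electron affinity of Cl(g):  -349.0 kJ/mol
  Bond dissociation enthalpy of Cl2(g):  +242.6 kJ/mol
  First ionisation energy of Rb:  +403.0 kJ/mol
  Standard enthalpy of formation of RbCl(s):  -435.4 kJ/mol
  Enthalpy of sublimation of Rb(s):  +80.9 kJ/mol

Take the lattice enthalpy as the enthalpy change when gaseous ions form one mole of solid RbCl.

ΔHf° = 1·ΔHsub + 1·(ΣIE) + 1/2·D(Cl2) + 1·EA + U
-435.4 = 1·(+80.9) + 1·(+403.0) + 1/2·(+242.6) + 1·(-349.0) + U
U = -435.4 − (+256.2) = -691.6 kJ/mol

U = -691.6 kJ/mol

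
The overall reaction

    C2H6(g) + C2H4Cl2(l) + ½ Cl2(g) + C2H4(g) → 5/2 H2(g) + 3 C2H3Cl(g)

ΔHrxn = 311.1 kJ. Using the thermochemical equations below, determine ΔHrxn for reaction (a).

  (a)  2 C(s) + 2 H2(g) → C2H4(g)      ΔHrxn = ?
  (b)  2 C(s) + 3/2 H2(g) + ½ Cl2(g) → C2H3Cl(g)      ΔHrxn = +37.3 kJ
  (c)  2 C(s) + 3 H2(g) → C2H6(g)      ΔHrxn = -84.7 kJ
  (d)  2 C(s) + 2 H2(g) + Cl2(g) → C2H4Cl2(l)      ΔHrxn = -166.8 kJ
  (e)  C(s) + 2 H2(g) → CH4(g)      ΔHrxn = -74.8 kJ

ΔHrxn = 52.3 kJ

(a) reversed (C2H4(g) must end up as a reactant): contributes −x
(b) × 3 (×3 to match 3 C2H3Cl(g) in the target): (3)·(+37.3) = +111.9 kJ
(c) reversed (reverse to put C2H6(g) on the reactant side): +84.7 kJ
(d) reversed (reverse to put C2H4Cl2(l) on the reactant side): +166.8 kJ
(e): not needed (CH4(g) appears nowhere else).
+311.1 = (+111.9) + (+84.7) + (+166.8) − x
x = (+311.1 − (+363.4)) / (-1) = 52.3 kJ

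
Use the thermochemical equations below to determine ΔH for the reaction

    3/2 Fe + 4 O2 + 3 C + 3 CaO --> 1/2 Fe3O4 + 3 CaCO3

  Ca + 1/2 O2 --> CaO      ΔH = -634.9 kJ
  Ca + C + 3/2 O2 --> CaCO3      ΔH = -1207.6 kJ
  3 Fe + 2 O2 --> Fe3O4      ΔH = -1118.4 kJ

equation 1 reversed and × 3 (CaO must end up as a reactant; ×3 to match 3 CaO in the target): (-3)·(-634.9) = +1904.7 kJ
equation 2 × 3 (scale by 3 for the 3 CaCO3): (3)·(-1207.6) = -3622.8 kJ
equation 3 × 1/2 (scale by 1/2 for the 1/2 Fe3O4): (1/2)·(-1118.4) = -559.2 kJ
Combining the equations, ΔH = (-3)·(-634.9) + (3)·(-1207.6) + (1/2)·(-1118.4) = -2277.3 kJ

ΔH = -2277.3 kJ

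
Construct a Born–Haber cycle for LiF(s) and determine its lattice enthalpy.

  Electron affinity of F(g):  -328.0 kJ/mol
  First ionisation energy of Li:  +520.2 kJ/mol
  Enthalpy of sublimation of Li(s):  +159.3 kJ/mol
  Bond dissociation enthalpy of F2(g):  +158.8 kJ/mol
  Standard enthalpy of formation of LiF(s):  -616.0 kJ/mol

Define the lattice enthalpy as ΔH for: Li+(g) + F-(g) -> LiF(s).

U = -1046.9 kJ/mol

ΔHf° = 1·ΔHsub + 1·(ΣIE) + 1/2·D(F2) + 1·EA + U
-616.0 = 1·(+159.3) + 1·(+520.2) + 1/2·(+158.8) + 1·(-328.0) + U
U = -616.0 − (+430.9) = -1046.9 kJ/mol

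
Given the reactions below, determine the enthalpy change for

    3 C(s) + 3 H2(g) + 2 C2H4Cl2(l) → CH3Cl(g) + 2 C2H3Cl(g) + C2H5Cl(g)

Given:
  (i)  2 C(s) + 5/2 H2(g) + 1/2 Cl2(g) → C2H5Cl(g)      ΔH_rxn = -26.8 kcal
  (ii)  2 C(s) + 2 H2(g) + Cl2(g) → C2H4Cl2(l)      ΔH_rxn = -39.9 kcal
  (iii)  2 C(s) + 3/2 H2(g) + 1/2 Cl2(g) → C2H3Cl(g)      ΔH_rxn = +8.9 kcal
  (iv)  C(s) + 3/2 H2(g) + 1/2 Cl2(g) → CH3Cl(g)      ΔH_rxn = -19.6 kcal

ΔH_rxn = 51.2 kcal

(i) as written: -26.8 kcal
(ii) reversed and × 2: (-2)·(-39.9) = +79.8 kcal
(iii) × 2: (2)·(+8.9) = +17.8 kcal
(iv) as written: -19.6 kcal
Combining the equations, ΔH_rxn = (1)·(-26.8) + (-2)·(-39.9) + (2)·(+8.9) + (1)·(-19.6) = 51.2 kcal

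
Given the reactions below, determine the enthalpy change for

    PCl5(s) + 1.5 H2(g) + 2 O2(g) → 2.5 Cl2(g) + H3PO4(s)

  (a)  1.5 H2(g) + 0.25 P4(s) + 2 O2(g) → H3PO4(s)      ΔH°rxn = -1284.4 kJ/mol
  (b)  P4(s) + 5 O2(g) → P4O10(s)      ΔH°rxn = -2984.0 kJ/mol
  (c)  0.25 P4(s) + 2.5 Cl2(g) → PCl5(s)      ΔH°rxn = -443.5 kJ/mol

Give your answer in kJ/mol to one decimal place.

(a) as written: -1284.4 kJ/mol
(b): not needed.
(c) reversed: +443.5 kJ/mol
Summing the manipulated equations, ΔH°rxn = (-1284.4) + (+443.5) = -840.9 kJ/mol

ΔH°rxn = -840.9 kJ/mol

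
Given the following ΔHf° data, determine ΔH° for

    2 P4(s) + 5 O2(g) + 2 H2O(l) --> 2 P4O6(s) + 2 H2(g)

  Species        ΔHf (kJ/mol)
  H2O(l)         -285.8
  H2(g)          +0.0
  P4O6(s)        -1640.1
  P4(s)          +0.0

Products: 2·(-1640.1) + 2·(+0.0) = -3280.2
Reactants: 2·(+0.0) + 5·(+0.0) + 2·(-285.8) = -571.6
ΔH° = (-3280.2) − (-571.6) = -2708.6 kJ/mol

ΔH° = -2708.6 kJ/mol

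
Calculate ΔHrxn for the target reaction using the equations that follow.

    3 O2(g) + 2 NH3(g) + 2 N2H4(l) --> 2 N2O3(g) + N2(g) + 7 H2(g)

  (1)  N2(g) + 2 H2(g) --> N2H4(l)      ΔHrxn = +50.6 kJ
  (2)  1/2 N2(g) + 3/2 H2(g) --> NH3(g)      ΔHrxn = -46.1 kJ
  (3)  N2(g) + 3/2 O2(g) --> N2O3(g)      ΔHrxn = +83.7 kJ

ΔHrxn = 158.4 kJ

(1) reversed and × 2: (-2)·(+50.6) = -101.2 kJ
(2) reversed and × 2: (-2)·(-46.1) = +92.2 kJ
(3) × 2: (2)·(+83.7) = +167.4 kJ
ΔHrxn = (-101.2) + (+92.2) + (+167.4) = 158.4 kJ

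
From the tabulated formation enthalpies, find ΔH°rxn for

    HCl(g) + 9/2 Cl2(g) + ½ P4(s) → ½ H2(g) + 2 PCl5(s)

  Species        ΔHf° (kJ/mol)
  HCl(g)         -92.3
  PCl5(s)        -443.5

ΔH°rxn = -794.7 kJ/mol

Products: 1/2·(+0.0) + 2·(-443.5) = -887.0
Reactants: 1·(-92.3) + 9/2·(+0.0) + 1/2·(+0.0) = -92.3
ΔH°rxn = (-887.0) − (-92.3) = -794.7 kJ/mol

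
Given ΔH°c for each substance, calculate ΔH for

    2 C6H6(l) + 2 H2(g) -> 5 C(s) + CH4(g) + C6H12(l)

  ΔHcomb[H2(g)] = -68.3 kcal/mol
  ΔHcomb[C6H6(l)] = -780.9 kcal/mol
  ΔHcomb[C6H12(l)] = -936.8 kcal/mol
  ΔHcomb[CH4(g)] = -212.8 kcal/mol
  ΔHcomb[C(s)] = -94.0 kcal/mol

With combustion enthalpies, reactants minus products:
= [2·(-780.9) + 2·(-68.3)] − [5·(-94.0) + 1·(-212.8) + 1·(-936.8)]
= -78.8 kcal/mol

ΔH = -78.8 kcal/mol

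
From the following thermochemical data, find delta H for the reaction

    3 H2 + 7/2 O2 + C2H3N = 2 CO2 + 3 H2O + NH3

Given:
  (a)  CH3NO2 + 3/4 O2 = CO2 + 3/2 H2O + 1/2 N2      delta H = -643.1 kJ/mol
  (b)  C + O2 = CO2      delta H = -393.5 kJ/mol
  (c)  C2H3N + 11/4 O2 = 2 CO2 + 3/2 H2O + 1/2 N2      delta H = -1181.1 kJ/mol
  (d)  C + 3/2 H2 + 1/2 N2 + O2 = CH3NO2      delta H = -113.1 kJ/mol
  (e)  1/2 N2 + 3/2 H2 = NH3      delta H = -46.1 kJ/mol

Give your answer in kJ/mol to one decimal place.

delta H = -1589.9 kJ/mol

(a) as written: -643.1 kJ/mol
(b) reversed: +393.5 kJ/mol
(c) as written (C2H3N already on the reactant side): -1181.1 kJ/mol
(d) as written: -113.1 kJ/mol
(e) as written (NH3 already on the product side): -46.1 kJ/mol
delta H = (-643.1) + (+393.5) + (-1181.1) + (-113.1) + (-46.1) = -1589.9 kJ/mol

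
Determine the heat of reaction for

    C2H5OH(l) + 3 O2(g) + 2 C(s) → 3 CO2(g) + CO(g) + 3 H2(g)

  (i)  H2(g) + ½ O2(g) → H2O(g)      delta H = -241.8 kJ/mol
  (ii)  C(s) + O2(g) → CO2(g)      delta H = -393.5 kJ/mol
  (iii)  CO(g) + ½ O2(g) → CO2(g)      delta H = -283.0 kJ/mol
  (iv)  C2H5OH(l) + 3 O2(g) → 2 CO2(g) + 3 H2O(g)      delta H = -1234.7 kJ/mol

delta H = -1013.3 kJ/mol

(i) reversed and × 3 (H2(g) must end up as a product; scale by 3 for the 3 H2(g)): (-3)·(-241.8) = +725.4 kJ/mol
(ii) × 2 (scale by 2 for the 2 C(s)): (2)·(-393.5) = -787.0 kJ/mol
(iii) reversed (reverse to put CO(g) on the product side): +283.0 kJ/mol
(iv) as written (C2H5OH(l) already on the reactant side): -1234.7 kJ/mol
delta H = (+725.4) + (-787.0) + (+283.0) + (-1234.7) = -1013.3 kJ/mol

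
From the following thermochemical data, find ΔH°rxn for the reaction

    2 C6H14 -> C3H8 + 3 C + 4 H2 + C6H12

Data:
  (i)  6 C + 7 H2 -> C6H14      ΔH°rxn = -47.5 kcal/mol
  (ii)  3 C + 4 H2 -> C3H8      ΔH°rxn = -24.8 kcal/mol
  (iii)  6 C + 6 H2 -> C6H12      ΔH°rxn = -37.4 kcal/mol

(i) reversed and × 2 (reverse to put C6H14 on the reactant side; scale by 2 for the 2 C6H14): (-2)·(-47.5) = +95.0 kcal/mol
(ii) as written (C3H8 already on the product side): -24.8 kcal/mol
(iii) as written (C6H12 already on the product side): -37.4 kcal/mol
By Hess's law, ΔH°rxn = (-2)·(-47.5) + (1)·(-24.8) + (1)·(-37.4) = 32.8 kcal/mol

ΔH°rxn = 32.8 kcal/mol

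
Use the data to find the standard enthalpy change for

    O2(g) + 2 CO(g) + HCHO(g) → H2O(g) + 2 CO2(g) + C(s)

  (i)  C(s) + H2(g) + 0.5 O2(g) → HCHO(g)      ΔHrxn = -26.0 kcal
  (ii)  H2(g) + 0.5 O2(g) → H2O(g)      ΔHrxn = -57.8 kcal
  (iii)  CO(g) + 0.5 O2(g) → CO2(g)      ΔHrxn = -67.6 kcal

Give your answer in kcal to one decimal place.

ΔHrxn = -167.0 kcal

(i) reversed (HCHO(g) must end up as a reactant): +26.0 kcal
(ii) as written (H2O(g) already on the product side): -57.8 kcal
(iii) × 2 (×2 to match 2 CO(g) in the target): (2)·(-67.6) = -135.2 kcal
ΔHrxn = (-1)·(-26.0) + (1)·(-57.8) + (2)·(-67.6) = -167.0 kcal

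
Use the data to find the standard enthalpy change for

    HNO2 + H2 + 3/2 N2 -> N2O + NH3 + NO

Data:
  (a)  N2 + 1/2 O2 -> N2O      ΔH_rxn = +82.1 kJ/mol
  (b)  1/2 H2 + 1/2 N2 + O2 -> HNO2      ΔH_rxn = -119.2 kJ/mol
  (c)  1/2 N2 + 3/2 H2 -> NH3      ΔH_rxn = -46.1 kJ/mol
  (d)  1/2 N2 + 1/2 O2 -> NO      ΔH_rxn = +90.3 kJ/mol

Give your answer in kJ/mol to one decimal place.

(a) as written: +82.1 kJ/mol
(b) reversed: +119.2 kJ/mol
(c) as written: -46.1 kJ/mol
(d) as written: +90.3 kJ/mol
Since enthalpy is a state function, ΔH_rxn = (+82.1) + (+119.2) + (-46.1) + (+90.3) = 245.5 kJ/mol

ΔH_rxn = 245.5 kJ/mol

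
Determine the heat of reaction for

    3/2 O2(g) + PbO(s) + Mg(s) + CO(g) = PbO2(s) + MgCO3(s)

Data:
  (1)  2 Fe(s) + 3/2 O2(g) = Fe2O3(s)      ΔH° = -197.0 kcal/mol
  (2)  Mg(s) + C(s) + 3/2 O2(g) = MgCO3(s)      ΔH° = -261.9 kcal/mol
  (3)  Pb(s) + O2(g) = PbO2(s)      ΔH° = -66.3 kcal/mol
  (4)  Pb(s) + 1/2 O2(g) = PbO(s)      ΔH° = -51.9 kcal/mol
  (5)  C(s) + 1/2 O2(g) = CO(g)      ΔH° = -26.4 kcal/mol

ΔH° = -249.9 kcal/mol

(1): not needed.
(2) as written: -261.9 kcal/mol
(3) as written: -66.3 kcal/mol
(4) reversed: +51.9 kcal/mol
(5) reversed: +26.4 kcal/mol
By Hess's law, ΔH° = (-261.9) + (-66.3) + (+51.9) + (+26.4) = -249.9 kcal/mol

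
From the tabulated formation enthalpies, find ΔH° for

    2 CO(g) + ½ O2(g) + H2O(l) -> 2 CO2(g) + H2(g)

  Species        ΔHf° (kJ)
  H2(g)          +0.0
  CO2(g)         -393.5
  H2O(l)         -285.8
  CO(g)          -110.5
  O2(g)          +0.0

ΔH°rxn = Σ nΔHf°(products) − Σ nΔHf°(reactants).
Products: 2·(-393.5) + 1·(+0.0) = -787.0
Reactants: 2·(-110.5) + 1/2·(+0.0) + 1·(-285.8) = -506.8
ΔH° = (-787.0) − (-506.8) = -280.2 kJ

ΔH° = -280.2 kJ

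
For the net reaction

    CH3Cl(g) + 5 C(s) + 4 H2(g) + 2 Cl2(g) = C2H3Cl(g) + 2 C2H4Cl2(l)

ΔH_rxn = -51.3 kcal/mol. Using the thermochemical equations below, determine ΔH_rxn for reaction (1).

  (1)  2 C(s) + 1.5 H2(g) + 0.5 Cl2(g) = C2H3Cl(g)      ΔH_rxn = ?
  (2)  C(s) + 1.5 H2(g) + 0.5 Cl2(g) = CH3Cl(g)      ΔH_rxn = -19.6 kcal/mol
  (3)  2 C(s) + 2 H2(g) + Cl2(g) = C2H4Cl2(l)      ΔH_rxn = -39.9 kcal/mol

ΔH_rxn = 8.9 kcal/mol

(1) as written (C2H3Cl(g) already on the product side): contributes x
(2) reversed (reverse to put CH3Cl(g) on the reactant side): +19.6 kcal/mol
(3) × 2 (×2 to match 2 C2H4Cl2(l) in the target): (2)·(-39.9) = -79.8 kcal/mol
-51.3 = (+19.6) + (-79.8) + x
x = (-51.3 − (-60.2)) / (1) = 8.9 kcal/mol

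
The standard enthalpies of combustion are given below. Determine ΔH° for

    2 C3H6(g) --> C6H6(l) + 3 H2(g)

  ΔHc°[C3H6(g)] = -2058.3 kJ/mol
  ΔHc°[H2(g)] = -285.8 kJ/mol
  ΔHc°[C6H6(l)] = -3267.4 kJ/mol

ΔH° = 8.2 kJ/mol

Using ΔH = Σ nΔHc°(reactants) − Σ nΔHc°(products):
= [2·(-2058.3)] − [1·(-3267.4) + 3·(-285.8)]
= 8.2 kJ/mol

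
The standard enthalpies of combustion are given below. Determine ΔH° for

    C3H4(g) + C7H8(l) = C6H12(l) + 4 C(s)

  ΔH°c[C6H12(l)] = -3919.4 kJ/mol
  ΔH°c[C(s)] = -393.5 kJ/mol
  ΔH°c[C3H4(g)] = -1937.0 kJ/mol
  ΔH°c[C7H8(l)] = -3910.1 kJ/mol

ΔH° = -353.7 kJ/mol

With combustion enthalpies, reactants minus products:
= [1·(-1937.0) + 1·(-3910.1)] − [1·(-3919.4) + 4·(-393.5)]
= -353.7 kJ/mol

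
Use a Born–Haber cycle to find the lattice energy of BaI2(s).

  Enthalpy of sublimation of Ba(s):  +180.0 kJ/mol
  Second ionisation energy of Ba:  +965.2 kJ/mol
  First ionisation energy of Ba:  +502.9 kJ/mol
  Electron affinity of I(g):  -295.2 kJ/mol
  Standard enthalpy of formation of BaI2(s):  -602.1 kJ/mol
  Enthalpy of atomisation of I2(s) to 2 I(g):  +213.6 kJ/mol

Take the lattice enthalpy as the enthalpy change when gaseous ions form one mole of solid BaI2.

ΔHf° = 1·ΔHsub + 1·(ΣIE) + 1·D(I2) + 2·EA + U
-602.1 = 1·(+180.0) + 1·(+1468.1) + 1·(+213.6) + 2·(-295.2) + U
U = -602.1 − (+1271.3) = -1873.4 kJ/mol

U = -1873.4 kJ/mol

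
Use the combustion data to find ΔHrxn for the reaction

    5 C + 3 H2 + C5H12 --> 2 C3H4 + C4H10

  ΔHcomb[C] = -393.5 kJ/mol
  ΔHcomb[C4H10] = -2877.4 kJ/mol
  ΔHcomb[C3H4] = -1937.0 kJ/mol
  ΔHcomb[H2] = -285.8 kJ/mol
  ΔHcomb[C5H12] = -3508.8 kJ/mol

ΔHrxn = 417.7 kJ/mol

Using ΔH = Σ nΔHc°(reactants) − Σ nΔHc°(products):
= [5·(-393.5) + 3·(-285.8) + 1·(-3508.8)] − [2·(-1937.0) + 1·(-2877.4)]
= 417.7 kJ/mol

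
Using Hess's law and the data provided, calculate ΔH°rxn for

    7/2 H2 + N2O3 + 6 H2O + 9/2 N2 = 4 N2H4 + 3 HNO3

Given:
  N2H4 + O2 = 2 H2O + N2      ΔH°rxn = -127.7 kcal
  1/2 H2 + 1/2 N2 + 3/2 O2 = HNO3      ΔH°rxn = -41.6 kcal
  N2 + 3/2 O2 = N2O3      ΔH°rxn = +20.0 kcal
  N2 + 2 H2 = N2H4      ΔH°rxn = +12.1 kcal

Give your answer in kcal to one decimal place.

equation 1 reversed and × 3 (reverse to put H2O on the reactant side; scale by 3 for the 6 H2O): (-3)·(-127.7) = +383.1 kcal
equation 2 × 3 (scale by 3 for the 3 HNO3): (3)·(-41.6) = -124.8 kcal
equation 3 reversed (reverse to put N2O3 on the reactant side): -20.0 kcal
equation 4 as written: +12.1 kcal
Summing the manipulated equations, ΔH°rxn = (-3)·(-127.7) + (3)·(-41.6) + (-1)·(+20.0) + (1)·(+12.1) = 250.4 kcal

ΔH°rxn = 250.4 kcal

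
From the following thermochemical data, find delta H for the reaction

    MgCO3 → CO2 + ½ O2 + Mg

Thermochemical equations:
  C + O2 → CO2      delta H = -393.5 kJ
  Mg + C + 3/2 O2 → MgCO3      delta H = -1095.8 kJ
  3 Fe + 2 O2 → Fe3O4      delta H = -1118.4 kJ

delta H = 702.3 kJ

equation 1 as written (CO2 already on the product side): -393.5 kJ
equation 2 reversed (MgCO3 must end up as a reactant): +1095.8 kJ
equation 3: not needed (Fe appears nowhere else).
By Hess's law, delta H = (1)·(-393.5) + (-1)·(-1095.8) = 702.3 kJ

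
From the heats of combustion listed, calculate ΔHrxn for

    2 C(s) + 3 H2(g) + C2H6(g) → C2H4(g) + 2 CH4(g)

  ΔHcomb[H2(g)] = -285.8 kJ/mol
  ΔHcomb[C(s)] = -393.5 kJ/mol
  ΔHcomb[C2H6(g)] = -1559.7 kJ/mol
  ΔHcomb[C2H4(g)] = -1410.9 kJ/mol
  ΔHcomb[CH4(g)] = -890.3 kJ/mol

ΔHrxn = -12.6 kJ/mol

With combustion enthalpies, reactants minus products:
= [2·(-393.5) + 3·(-285.8) + 1·(-1559.7)] − [1·(-1410.9) + 2·(-890.3)]
= -12.6 kJ/mol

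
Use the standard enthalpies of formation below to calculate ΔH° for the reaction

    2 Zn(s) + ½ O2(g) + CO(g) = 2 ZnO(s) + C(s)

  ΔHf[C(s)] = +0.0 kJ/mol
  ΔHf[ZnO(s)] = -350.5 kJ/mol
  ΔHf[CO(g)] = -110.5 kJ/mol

Products: 2·(-350.5) + 1·(+0.0) = -701.0
Reactants: 2·(+0.0) + 1/2·(+0.0) + 1·(-110.5) = -110.5
ΔH° = (-701.0) − (-110.5) = -590.5 kJ/mol

ΔH° = -590.5 kJ/mol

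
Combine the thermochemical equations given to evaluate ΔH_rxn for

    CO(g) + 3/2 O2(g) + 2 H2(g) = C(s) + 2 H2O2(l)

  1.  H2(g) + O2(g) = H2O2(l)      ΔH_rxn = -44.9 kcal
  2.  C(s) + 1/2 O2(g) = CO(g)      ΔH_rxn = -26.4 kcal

ΔH_rxn = -63.4 kcal

eq. 1 × 2 (scale by 2 for the 2 H2O2(l)): (2)·(-44.9) = -89.8 kcal
eq. 2 reversed (CO(g) must end up as a reactant): +26.4 kcal
Summing the manipulated equations, ΔH_rxn = (2)·(-44.9) + (-1)·(-26.4) = -63.4 kcal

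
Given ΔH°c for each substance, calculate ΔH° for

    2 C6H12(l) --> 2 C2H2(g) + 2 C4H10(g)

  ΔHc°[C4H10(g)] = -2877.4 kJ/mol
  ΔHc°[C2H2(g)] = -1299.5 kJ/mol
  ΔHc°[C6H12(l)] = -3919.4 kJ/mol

With combustion enthalpies, reactants minus products:
= [2·(-3919.4)] − [2·(-1299.5) + 2·(-2877.4)]
= 515.0 kJ/mol

ΔH° = 515.0 kJ/mol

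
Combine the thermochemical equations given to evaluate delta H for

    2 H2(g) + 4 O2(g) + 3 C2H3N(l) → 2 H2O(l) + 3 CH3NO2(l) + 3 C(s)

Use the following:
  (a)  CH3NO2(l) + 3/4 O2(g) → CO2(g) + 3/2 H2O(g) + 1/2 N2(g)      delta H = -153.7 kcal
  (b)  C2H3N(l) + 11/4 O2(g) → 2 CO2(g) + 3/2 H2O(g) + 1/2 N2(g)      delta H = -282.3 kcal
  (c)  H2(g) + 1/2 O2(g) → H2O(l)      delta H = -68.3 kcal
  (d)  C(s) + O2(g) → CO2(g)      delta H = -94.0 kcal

delta H = -240.4 kcal

(a) reversed and × 3 (CH3NO2(l) must end up as a product; ×3 to match 3 CH3NO2(l) in the target): (-3)·(-153.7) = +461.1 kcal
(b) × 3 (×3 to match 3 C2H3N(l) in the target): (3)·(-282.3) = -846.9 kcal
(c) × 2 (×2 to match 2 H2O(l) in the target): (2)·(-68.3) = -136.6 kcal
(d) reversed and × 3 (reverse to put C(s) on the product side; scale by 3 for the 3 C(s)): (-3)·(-94.0) = +282.0 kcal
By Hess's law, delta H = (-3)·(-153.7) + (3)·(-282.3) + (2)·(-68.3) + (-3)·(-94.0) = -240.4 kcal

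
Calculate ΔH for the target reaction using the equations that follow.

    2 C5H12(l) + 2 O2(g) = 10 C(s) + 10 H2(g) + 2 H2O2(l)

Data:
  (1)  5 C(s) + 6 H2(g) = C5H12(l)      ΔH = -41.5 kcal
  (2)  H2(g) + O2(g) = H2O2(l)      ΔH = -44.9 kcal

ΔH = -6.8 kcal

(1) reversed and × 2 (C5H12(l) must end up as a reactant; ×2 to match 2 C5H12(l) in the target): (-2)·(-41.5) = +83.0 kcal
(2) × 2 (scale by 2 for the 2 H2O2(l)): (2)·(-44.9) = -89.8 kcal
By Hess's law, ΔH = (-2)·(-41.5) + (2)·(-44.9) = -6.8 kcal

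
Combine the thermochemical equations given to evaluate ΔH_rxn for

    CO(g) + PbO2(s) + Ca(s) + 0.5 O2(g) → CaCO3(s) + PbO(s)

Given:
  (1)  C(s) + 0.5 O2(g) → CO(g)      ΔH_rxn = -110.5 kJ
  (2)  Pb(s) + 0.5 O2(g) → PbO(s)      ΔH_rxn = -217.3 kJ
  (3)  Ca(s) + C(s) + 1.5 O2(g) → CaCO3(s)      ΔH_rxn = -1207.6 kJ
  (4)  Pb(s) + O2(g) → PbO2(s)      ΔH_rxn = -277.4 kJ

ΔH_rxn = -1037.0 kJ

(1) reversed: +110.5 kJ
(2) as written: -217.3 kJ
(3) as written: -1207.6 kJ
(4) reversed: +277.4 kJ
By Hess's law, ΔH_rxn = (-1)·(-110.5) + (1)·(-217.3) + (1)·(-1207.6) + (-1)·(-277.4) = -1037.0 kJ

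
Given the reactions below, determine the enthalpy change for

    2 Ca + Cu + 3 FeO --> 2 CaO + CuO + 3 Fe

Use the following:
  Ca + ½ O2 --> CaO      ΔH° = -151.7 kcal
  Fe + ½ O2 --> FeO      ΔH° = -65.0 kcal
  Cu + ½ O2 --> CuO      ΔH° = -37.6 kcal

equation 1 × 2 (×2 to match 2 CaO in the target): (2)·(-151.7) = -303.4 kcal
equation 2 reversed and × 3 (reverse to put FeO on the reactant side; ×3 to match 3 FeO in the target): (-3)·(-65.0) = +195.0 kcal
equation 3 as written (CuO already on the product side): -37.6 kcal
Summing the manipulated equations, ΔH° = (-303.4) + (+195.0) + (-37.6) = -146.0 kcal

ΔH° = -146.0 kcal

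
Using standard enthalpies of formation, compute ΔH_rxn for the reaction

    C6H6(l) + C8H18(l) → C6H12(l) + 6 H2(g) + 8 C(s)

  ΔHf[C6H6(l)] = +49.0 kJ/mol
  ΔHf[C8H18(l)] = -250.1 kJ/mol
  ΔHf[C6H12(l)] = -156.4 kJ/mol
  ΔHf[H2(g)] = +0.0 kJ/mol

ΔH°rxn = Σ nΔHf°(products) − Σ nΔHf°(reactants).
Products: 1·(-156.4) + 6·(+0.0) + 8·(+0.0) = -156.4
Reactants: 1·(+49.0) + 1·(-250.1) = -201.1
ΔH_rxn = (-156.4) − (-201.1) = 44.7 kJ/mol

ΔH_rxn = 44.7 kJ/mol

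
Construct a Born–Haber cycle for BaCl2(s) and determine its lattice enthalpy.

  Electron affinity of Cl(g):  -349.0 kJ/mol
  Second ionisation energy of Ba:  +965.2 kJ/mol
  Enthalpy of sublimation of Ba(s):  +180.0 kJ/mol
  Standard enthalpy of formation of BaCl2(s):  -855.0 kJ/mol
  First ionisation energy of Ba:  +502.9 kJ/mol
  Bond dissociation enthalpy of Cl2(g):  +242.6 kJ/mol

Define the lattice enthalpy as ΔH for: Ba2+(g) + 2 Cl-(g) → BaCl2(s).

U = -2047.7 kJ/mol

ΔHf° = 1·ΔHsub + 1·(ΣIE) + 1·D(Cl2) + 2·EA + U
-855.0 = 1·(+180.0) + 1·(+1468.1) + 1·(+242.6) + 2·(-349.0) + U
U = -855.0 − (+1192.7) = -2047.7 kJ/mol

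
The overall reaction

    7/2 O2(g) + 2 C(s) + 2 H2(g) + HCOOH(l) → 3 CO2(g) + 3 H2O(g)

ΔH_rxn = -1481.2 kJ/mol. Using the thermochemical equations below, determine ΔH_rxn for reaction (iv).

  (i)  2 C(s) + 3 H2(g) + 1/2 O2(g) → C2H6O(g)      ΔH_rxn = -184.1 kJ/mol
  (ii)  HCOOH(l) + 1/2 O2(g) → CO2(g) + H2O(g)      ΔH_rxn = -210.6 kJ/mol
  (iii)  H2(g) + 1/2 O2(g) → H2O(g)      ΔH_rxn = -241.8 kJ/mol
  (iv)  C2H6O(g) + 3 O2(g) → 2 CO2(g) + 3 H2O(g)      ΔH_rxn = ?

(i) as written (C(s) already on the reactant side): -184.1 kJ/mol
(ii) as written (HCOOH(l) already on the reactant side): -210.6 kJ/mol
(iii) reversed: +241.8 kJ/mol
(iv) as written: contributes x
-1481.2 = (-184.1) + (-210.6) + (+241.8) + x
x = (-1481.2 − (-152.9)) / (1) = -1328.3 kJ/mol

ΔH_rxn = -1328.3 kJ/mol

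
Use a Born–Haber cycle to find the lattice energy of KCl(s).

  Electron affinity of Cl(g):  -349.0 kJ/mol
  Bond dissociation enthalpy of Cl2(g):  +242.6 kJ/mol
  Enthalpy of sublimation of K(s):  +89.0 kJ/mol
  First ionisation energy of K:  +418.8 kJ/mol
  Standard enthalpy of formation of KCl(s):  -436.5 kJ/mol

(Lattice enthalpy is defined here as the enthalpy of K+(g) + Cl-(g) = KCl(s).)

ΔHf° = 1·ΔHsub + 1·(ΣIE) + 1/2·D(Cl2) + 1·EA + U
-436.5 = 1·(+89.0) + 1·(+418.8) + 1/2·(+242.6) + 1·(-349.0) + U
U = -436.5 − (+280.1) = -716.6 kJ/mol

U = -716.6 kJ/mol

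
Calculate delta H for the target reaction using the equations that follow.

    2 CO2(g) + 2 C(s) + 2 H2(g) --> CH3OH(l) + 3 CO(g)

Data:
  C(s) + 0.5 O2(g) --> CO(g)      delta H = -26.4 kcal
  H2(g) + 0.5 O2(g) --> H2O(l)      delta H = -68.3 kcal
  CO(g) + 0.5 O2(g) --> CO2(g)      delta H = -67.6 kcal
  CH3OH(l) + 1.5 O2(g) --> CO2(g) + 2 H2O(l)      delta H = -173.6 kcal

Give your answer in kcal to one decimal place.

equation 1 × 2 (scale by 2 for the 2 C(s)): (2)·(-26.4) = -52.8 kcal
equation 2 × 2 (×2 to match 2 H2(g) in the target): (2)·(-68.3) = -136.6 kcal
equation 3 reversed: +67.6 kcal
equation 4 reversed (reverse to put CH3OH(l) on the product side): +173.6 kcal
Since enthalpy is a state function, delta H = (-52.8) + (-136.6) + (+67.6) + (+173.6) = 51.8 kcal

delta H = 51.8 kcal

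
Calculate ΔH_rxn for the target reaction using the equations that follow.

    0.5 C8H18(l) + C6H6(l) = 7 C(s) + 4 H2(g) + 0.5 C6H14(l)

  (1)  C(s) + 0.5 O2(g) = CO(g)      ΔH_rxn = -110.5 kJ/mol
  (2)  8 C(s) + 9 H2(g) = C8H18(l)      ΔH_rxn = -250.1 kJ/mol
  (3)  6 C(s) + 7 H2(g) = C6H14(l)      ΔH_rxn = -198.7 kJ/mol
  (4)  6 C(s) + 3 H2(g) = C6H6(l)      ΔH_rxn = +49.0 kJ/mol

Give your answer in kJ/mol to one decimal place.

ΔH_rxn = -23.3 kJ/mol

(1): not needed.
(2) reversed and × 1/2: (-1/2)·(-250.1) = +125.05 kJ/mol
(3) × 1/2: (1/2)·(-198.7) = -99.35 kJ/mol
(4) reversed: -49.0 kJ/mol
ΔH_rxn = (+125.05) + (-99.35) + (-49.0) = -23.3 kJ/mol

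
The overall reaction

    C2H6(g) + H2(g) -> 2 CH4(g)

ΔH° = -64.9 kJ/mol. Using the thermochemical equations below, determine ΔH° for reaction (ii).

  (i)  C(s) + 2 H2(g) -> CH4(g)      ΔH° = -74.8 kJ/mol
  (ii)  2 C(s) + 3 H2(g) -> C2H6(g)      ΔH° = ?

ΔH° = -84.7 kJ/mol

(i) × 2: (2)·(-74.8) = -149.6 kJ/mol
(ii) reversed: contributes −x
-64.9 = (-149.6) − x
x = (-64.9 − (-149.6)) / (-1) = -84.7 kJ/mol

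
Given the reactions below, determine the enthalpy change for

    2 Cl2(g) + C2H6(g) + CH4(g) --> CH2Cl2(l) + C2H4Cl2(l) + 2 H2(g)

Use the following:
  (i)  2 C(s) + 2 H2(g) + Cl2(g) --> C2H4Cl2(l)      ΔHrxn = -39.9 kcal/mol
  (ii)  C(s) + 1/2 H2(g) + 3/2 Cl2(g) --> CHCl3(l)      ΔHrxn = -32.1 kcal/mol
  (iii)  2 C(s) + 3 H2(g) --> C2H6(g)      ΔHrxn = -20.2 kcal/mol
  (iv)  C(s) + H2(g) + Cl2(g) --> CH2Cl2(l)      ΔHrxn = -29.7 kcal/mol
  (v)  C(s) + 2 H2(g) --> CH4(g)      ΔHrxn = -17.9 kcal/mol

ΔHrxn = -31.5 kcal/mol

(i) as written: -39.9 kcal/mol
(ii): not needed.
(iii) reversed: +20.2 kcal/mol
(iv) as written: -29.7 kcal/mol
(v) reversed: +17.9 kcal/mol
ΔHrxn = (1)·(-39.9) + (-1)·(-20.2) + (1)·(-29.7) + (-1)·(-17.9) = -31.5 kcal/mol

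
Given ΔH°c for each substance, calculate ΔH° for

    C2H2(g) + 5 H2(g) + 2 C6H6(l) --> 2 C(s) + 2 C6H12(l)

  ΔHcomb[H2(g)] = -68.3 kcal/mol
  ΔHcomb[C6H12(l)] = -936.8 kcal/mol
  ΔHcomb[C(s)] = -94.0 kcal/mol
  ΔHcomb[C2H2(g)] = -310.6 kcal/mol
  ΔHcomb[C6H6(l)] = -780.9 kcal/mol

ΔH° = -152.3 kcal/mol

With combustion enthalpies, reactants minus products:
= [1·(-310.6) + 5·(-68.3) + 2·(-780.9)] − [2·(-94.0) + 2·(-936.8)]
= -152.3 kcal/mol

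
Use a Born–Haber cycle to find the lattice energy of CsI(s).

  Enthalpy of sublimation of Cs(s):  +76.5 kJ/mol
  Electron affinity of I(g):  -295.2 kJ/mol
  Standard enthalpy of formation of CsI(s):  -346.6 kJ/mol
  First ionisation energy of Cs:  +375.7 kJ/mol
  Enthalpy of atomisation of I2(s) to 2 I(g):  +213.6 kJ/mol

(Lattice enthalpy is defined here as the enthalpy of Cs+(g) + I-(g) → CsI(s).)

U = -610.4 kJ/mol

ΔHf° = 1·ΔHsub + 1·(ΣIE) + 1/2·D(I2) + 1·EA + U
-346.6 = 1·(+76.5) + 1·(+375.7) + 1/2·(+213.6) + 1·(-295.2) + U
U = -346.6 − (+263.8) = -610.4 kJ/mol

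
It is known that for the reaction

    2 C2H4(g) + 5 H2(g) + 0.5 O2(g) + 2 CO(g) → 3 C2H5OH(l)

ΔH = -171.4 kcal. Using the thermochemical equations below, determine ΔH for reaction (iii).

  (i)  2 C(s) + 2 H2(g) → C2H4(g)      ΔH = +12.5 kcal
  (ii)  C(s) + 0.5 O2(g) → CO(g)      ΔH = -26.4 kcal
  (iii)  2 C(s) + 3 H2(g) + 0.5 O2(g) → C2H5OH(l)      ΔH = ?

(i) reversed and × 2: (-2)·(+12.5) = -25.0 kcal
(ii) reversed and × 2: (-2)·(-26.4) = +52.8 kcal
(iii) × 3: contributes 3·x
-171.4 = (-25.0) + (+52.8) + 3·x
x = (-171.4 − (+27.8)) / (3) = -66.4 kcal

ΔH = -66.4 kcal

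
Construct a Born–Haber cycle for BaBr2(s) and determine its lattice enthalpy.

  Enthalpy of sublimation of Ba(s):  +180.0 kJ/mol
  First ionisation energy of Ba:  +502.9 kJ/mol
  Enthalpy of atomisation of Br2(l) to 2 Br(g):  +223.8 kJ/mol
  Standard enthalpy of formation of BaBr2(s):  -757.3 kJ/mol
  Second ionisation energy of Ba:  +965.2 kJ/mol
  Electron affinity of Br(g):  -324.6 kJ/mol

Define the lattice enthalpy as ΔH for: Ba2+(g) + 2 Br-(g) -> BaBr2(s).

ΔHf° = 1·ΔHsub + 1·(ΣIE) + 1·D(Br2) + 2·EA + U
-757.3 = 1·(+180.0) + 1·(+1468.1) + 1·(+223.8) + 2·(-324.6) + U
U = -757.3 − (+1222.7) = -1980.0 kJ/mol

U = -1980.0 kJ/mol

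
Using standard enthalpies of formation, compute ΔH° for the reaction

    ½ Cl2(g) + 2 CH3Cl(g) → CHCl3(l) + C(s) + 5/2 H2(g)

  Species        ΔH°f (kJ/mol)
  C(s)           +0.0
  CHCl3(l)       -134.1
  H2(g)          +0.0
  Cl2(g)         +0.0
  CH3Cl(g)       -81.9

Products: 1·(-134.1) + 1·(+0.0) + 5/2·(+0.0) = -134.1
Reactants: 1/2·(+0.0) + 2·(-81.9) = -163.8
ΔH° = (-134.1) − (-163.8) = 29.7 kJ/mol

ΔH° = 29.7 kJ/mol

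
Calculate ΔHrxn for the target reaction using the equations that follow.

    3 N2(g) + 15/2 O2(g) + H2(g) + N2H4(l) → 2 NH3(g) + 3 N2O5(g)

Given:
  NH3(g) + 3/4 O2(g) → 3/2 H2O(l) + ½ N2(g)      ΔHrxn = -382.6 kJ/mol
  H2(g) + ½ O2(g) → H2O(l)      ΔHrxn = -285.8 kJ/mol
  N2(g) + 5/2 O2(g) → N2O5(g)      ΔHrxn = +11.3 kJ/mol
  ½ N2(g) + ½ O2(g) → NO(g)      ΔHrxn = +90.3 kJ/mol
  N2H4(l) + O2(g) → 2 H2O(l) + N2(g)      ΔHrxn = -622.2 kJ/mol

equation 1 reversed and × 2: (-2)·(-382.6) = +765.2 kJ/mol
equation 2 as written: -285.8 kJ/mol
equation 3 × 3: (3)·(+11.3) = +33.9 kJ/mol
equation 4: not needed.
equation 5 as written: -622.2 kJ/mol
Combining the equations, ΔHrxn = (-2)·(-382.6) + (1)·(-285.8) + (3)·(+11.3) + (1)·(-622.2) = -108.9 kJ/mol

ΔHrxn = -108.9 kJ/mol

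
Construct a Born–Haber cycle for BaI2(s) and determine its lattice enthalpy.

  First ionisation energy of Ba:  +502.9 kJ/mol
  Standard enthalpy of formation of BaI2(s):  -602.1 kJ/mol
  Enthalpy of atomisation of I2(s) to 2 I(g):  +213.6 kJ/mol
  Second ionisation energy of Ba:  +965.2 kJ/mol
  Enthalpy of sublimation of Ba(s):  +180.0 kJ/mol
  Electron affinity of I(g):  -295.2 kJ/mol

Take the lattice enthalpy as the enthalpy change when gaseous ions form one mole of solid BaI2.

ΔHf° = 1·ΔHsub + 1·(ΣIE) + 1·D(I2) + 2·EA + U
-602.1 = 1·(+180.0) + 1·(+1468.1) + 1·(+213.6) + 2·(-295.2) + U
U = -602.1 − (+1271.3) = -1873.4 kJ/mol

U = -1873.4 kJ/mol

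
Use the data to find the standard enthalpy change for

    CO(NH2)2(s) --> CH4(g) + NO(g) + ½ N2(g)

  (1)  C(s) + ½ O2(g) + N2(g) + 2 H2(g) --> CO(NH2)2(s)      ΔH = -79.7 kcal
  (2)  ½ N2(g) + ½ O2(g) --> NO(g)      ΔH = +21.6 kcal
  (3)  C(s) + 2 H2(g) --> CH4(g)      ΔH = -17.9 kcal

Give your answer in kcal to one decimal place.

ΔH = 83.4 kcal

(1) reversed (CO(NH2)2(s) must end up as a reactant): +79.7 kcal
(2) as written (NO(g) already on the product side): +21.6 kcal
(3) as written (CH4(g) already on the product side): -17.9 kcal
Combining the equations, ΔH = (+79.7) + (+21.6) + (-17.9) = 83.4 kcal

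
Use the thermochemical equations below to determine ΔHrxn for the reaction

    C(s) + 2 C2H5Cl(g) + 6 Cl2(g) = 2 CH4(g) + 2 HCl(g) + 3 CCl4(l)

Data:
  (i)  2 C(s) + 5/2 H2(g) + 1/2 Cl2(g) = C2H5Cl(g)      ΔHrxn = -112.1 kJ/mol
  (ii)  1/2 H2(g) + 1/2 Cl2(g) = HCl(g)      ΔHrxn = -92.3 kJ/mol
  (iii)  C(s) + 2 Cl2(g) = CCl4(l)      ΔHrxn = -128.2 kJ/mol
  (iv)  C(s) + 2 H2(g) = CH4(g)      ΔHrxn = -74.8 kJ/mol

ΔHrxn = -494.6 kJ/mol

(i) reversed and × 2: (-2)·(-112.1) = +224.2 kJ/mol
(ii) × 2: (2)·(-92.3) = -184.6 kJ/mol
(iii) × 3: (3)·(-128.2) = -384.6 kJ/mol
(iv) × 2: (2)·(-74.8) = -149.6 kJ/mol
ΔHrxn = (+224.2) + (-184.6) + (-384.6) + (-149.6) = -494.6 kJ/mol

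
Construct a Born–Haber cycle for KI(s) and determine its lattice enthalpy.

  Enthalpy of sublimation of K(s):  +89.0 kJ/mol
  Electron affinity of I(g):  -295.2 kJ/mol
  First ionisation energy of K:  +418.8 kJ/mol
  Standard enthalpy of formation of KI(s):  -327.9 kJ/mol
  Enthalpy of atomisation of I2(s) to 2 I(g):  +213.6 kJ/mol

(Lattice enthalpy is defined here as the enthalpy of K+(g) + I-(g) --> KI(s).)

U = -647.3 kJ/mol

ΔHf° = 1·ΔHsub + 1·(ΣIE) + 1/2·D(I2) + 1·EA + U
-327.9 = 1·(+89.0) + 1·(+418.8) + 1/2·(+213.6) + 1·(-295.2) + U
U = -327.9 − (+319.4) = -647.3 kJ/mol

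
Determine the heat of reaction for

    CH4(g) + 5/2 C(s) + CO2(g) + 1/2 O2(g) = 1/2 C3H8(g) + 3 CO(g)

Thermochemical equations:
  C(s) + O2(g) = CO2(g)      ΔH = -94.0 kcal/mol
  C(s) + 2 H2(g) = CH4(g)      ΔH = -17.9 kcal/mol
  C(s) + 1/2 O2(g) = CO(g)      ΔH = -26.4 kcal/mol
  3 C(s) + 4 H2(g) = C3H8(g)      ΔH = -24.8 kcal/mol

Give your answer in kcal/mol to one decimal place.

ΔH = 20.3 kcal/mol

equation 1 reversed (reverse to put CO2(g) on the reactant side): +94.0 kcal/mol
equation 2 reversed (reverse to put CH4(g) on the reactant side): +17.9 kcal/mol
equation 3 × 3 (scale by 3 for the 3 CO(g)): (3)·(-26.4) = -79.2 kcal/mol
equation 4 × 1/2 (×1/2 to match 1/2 C3H8(g) in the target): (1/2)·(-24.8) = -12.4 kcal/mol
Combining the equations, ΔH = (+94.0) + (+17.9) + (-79.2) + (-12.4) = 20.3 kcal/mol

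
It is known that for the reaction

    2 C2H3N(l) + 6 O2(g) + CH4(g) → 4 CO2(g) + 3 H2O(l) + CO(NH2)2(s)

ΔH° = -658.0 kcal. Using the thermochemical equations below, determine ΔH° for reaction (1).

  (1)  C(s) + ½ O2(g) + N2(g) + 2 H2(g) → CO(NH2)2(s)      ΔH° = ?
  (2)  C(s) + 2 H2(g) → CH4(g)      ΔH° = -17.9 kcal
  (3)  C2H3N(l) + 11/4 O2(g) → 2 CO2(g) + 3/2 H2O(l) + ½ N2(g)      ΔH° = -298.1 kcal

(1) as written (CO(NH2)2(s) already on the product side): contributes x
(2) reversed (CH4(g) must end up as a reactant): +17.9 kcal
(3) × 2 (×2 to match 2 C2H3N(l) in the target): (2)·(-298.1) = -596.2 kcal
-658.0 = (+17.9) + (-596.2) + x
x = (-658.0 − (-578.3)) / (1) = -79.7 kcal

ΔH° = -79.7 kcal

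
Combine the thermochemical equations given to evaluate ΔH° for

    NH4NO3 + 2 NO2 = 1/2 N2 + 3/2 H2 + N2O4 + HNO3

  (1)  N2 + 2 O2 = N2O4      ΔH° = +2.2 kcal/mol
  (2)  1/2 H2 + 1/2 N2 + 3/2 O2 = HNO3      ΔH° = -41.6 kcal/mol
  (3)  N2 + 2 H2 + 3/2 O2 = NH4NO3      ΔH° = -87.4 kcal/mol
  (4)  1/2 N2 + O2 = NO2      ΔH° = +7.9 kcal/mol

ΔH° = 32.2 kcal/mol

(1) as written: +2.2 kcal/mol
(2) as written: -41.6 kcal/mol
(3) reversed: +87.4 kcal/mol
(4) reversed and × 2: (-2)·(+7.9) = -15.8 kcal/mol
ΔH° = (+2.2) + (-41.6) + (+87.4) + (-15.8) = 32.2 kcal/mol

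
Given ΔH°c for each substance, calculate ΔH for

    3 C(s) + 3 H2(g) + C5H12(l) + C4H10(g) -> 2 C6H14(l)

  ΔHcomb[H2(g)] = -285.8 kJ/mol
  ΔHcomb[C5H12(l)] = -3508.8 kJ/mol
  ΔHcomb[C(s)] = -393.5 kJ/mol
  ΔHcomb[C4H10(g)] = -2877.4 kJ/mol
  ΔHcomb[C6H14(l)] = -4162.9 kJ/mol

Using ΔH = Σ nΔHc°(reactants) − Σ nΔHc°(products):
= [3·(-393.5) + 3·(-285.8) + 1·(-3508.8) + 1·(-2877.4)] − [2·(-4162.9)]
= -98.3 kJ/mol

ΔH = -98.3 kJ/mol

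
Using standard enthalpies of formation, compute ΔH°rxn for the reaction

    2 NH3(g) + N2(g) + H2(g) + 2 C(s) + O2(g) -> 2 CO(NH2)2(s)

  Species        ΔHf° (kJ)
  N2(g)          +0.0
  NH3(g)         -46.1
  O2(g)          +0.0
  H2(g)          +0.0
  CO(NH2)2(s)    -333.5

ΔH°rxn = -574.8 kJ

Products: 2·(-333.5) = -667.0
Reactants: 2·(-46.1) + 1·(+0.0) + 1·(+0.0) + 2·(+0.0) + 1·(+0.0) = -92.2
ΔH°rxn = (-667.0) − (-92.2) = -574.8 kJ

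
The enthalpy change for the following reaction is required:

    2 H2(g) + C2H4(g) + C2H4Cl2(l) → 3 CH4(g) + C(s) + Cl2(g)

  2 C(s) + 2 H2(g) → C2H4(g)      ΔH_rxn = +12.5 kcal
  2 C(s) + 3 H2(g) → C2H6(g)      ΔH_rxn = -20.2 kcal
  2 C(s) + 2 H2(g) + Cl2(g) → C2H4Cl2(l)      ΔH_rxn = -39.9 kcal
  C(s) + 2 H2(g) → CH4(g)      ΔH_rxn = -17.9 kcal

equation 1 reversed: -12.5 kcal
equation 2: not needed.
equation 3 reversed: +39.9 kcal
equation 4 × 3: (3)·(-17.9) = -53.7 kcal
ΔH_rxn = (-1)·(+12.5) + (-1)·(-39.9) + (3)·(-17.9) = -26.3 kcal

ΔH_rxn = -26.3 kcal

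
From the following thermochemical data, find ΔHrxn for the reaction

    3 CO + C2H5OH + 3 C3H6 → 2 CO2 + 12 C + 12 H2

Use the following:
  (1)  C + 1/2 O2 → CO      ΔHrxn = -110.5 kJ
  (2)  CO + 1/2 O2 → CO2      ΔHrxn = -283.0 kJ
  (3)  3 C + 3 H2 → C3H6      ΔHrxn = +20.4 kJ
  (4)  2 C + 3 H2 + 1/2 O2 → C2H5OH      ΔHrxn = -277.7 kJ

(1) reversed: +110.5 kJ
(2) × 2: (2)·(-283.0) = -566.0 kJ
(3) reversed and × 3: (-3)·(+20.4) = -61.2 kJ
(4) reversed: +277.7 kJ
ΔHrxn = (+110.5) + (-566.0) + (-61.2) + (+277.7) = -239.0 kJ

ΔHrxn = -239.0 kJ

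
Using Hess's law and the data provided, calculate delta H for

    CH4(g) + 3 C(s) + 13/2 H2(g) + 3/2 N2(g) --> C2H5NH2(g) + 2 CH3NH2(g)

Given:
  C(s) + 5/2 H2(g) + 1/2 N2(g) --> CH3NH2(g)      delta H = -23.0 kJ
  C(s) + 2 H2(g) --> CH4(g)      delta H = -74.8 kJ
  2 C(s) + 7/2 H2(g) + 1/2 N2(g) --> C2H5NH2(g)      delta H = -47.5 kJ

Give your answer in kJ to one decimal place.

equation 1 × 2 (×2 to match 2 CH3NH2(g) in the target): (2)·(-23.0) = -46.0 kJ
equation 2 reversed (CH4(g) must end up as a reactant): +74.8 kJ
equation 3 as written (C2H5NH2(g) already on the product side): -47.5 kJ
By Hess's law, delta H = (-46.0) + (+74.8) + (-47.5) = -18.7 kJ

delta H = -18.7 kJ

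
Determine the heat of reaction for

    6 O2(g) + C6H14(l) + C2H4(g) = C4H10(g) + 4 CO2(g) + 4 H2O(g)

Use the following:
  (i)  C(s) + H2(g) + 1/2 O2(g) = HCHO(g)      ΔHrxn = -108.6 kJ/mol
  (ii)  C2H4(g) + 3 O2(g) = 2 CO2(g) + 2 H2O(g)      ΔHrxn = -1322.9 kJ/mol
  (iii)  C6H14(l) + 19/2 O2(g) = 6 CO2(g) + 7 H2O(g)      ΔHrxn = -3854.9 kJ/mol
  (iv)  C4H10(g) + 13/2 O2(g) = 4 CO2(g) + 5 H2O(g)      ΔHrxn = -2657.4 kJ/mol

(i): not needed.
(ii) as written: -1322.9 kJ/mol
(iii) as written: -3854.9 kJ/mol
(iv) reversed: +2657.4 kJ/mol
Summing the manipulated equations, ΔHrxn = (1)·(-1322.9) + (1)·(-3854.9) + (-1)·(-2657.4) = -2520.4 kJ/mol

ΔHrxn = -2520.4 kJ/mol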